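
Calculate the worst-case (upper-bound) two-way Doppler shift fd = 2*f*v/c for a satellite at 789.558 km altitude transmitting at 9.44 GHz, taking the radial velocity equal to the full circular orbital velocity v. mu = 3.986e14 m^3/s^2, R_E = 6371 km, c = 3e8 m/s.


r = 7.160558e+06 m
v = sqrt(mu/r) = 7460.9686 m/s (worst-case radial velocity)
f = 9.44 GHz = 9.44e+09 Hz
fd = 2*f*v/c = 2*9.44e+09*7460.9686/3.0e+08
fd = 469543.6255 Hz

469543.6255 Hz


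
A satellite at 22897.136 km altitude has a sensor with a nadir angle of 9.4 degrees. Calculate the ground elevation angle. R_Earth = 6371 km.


r = R_E + alt = 29268.1360 km
Law of sines in the satellite / Earth-center / ground-point triangle:
  sin(nadir)/R_E = sin(90 + el)/r  =>  cos(el) = (r/R_E)*sin(nadir)
cos(el) = (29268.1360 / 6371.0000) * sin(9.4 deg) = 0.7503134
el = arccos(0.7503134) = 41.3825 deg
(Earth-central angle = 90 - nadir - el = 39.2175 deg)

41.3825 degrees


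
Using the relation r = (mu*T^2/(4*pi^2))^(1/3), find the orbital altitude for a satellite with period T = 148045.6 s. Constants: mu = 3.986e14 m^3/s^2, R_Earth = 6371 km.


T = 148045.6 s
r = (mu*T^2/(4*pi^2))^(1/3) = (3.986e14 * 148045.6^2 / (4*pi^2))^(1/3)
r = 6.0486184e+07 m = 60486.1844 km
alt = r - R_E = 60486.1844 - 6371 = 54115.1844 km

54115.1844 km


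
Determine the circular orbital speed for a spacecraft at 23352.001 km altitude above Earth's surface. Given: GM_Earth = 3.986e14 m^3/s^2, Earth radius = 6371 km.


r = R_E + alt = 6371.0 + 23352.001 = 29723.0010 km = 2.9723001e+07 m
v = sqrt(mu/r) = sqrt(3.986e14 / 2.9723001e+07) = 3662.0336 m/s = 3.6620 km/s

3.6620 km/s


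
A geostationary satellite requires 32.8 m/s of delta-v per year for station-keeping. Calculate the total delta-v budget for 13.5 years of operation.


dV = rate * years = 32.8 * 13.5
dV = 442.8000 m/s

442.8000 m/s


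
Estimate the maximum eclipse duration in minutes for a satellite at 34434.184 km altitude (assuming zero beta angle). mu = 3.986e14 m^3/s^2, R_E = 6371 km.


r = 40805.1840 km
T = 1367.2029 min
Eclipse fraction = arcsin(R_E/r)/pi = arcsin(6371.0000/40805.1840)/pi
= arcsin(0.1561321)/pi = 0.04990256
Eclipse duration = 0.04990256 * 1367.2029 = 68.2269 min

68.2269 minutes


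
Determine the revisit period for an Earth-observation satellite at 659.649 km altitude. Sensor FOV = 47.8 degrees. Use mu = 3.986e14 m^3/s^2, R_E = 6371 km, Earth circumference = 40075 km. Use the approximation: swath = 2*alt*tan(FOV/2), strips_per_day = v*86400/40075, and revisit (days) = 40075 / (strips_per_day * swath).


swath = 2*659.649*tan(0.4171337) = 584.6324 km
v = sqrt(mu/r) = 7529.5832 m/s = 7.5296 km/s
strips/day = v*86400/40075 = 7.5296*86400/40075 = 16.2335
coverage/day = strips * swath = 16.2335 * 584.6324 = 9490.6079 km
revisit = 40075 / 9490.6079 = 4.2226 days

4.2226 days


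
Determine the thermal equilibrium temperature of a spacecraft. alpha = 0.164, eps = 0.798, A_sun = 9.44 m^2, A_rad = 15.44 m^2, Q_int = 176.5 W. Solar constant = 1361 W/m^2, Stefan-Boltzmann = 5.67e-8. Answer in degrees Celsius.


Numerator = alpha*S*A_sun + Q_int = 0.164*1361*9.44 + 176.5 = 2283.5458 W
Denominator = eps*sigma*A_rad = 0.798*5.67e-8*15.44 = 6.986075e-07 W/K^4
T^4 = 3.2687106e+09 K^4
T = 239.1080 K = -34.0420 C

-34.0420 degrees Celsius


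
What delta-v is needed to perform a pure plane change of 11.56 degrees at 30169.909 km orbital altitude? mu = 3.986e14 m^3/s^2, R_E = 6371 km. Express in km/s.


r = 36540.9090 km = 3.6540909e+07 m
V = sqrt(mu/r) = 3302.7749 m/s
di = 11.56 deg = 0.2017601 rad
dV = 2*V*sin(di/2) = 2*3302.7749*sin(0.10088)
dV = 665.2384 m/s = 0.6652384 km/s

0.6652 km/s


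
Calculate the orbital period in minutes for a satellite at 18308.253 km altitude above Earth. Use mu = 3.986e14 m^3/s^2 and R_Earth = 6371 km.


r = 24679.2530 km = 2.4679253e+07 m
T = 2*pi*sqrt(r^3/mu) = 2*pi*sqrt(1.5031282e+22 / 3.986e14)
T = 38584.1766 s = 643.0696 min

643.0696 minutes


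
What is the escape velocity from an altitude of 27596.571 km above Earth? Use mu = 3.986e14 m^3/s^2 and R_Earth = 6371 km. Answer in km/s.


r = 6371.0 + 27596.571 = 33967.5710 km = 3.3967571e+07 m
v_esc = sqrt(2*mu/r) = sqrt(2*3.986e14 / 3.3967571e+07)
v_esc = 4844.5272 m/s = 4.8445 km/s

4.8445 km/s


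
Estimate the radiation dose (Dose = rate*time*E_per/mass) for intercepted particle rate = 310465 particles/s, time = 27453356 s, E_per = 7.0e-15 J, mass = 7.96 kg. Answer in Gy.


Total energy deposited = rate * time * E_per
  = 310465 * 27453356 * 7.0e-15 = 0.05966314 J
Dose = E_total / mass = 0.05966314 / 7.96
Dose = 0.00749537 Gy

0.0075 Gy


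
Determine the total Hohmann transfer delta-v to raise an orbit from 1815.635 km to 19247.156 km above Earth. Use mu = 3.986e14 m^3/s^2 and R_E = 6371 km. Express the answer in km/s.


r1 = 8186.6350 km = 8.186635e+06 m
r2 = 25618.1560 km = 2.5618156e+07 m
dv1 = sqrt(mu/r1)*(sqrt(2*r2/(r1+r2)) - 1) = 1612.6880 m/s
dv2 = sqrt(mu/r2)*(1 - sqrt(2*r1/(r1+r2))) = 1199.3294 m/s
total dv = |dv1| + |dv2| = 1612.6880 + 1199.3294 = 2812.0174 m/s = 2.8120 km/s

2.8120 km/s


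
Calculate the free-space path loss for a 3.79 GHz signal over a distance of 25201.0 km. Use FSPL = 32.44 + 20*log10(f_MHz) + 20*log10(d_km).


f = 3.79 GHz = 3790.0000 MHz
d = 25201.0 km
FSPL = 32.44 + 20*log10(3790.0000) + 20*log10(25201.0)
FSPL = 32.44 + 71.5728 + 88.0284
FSPL = 192.0411 dB

192.0411 dB


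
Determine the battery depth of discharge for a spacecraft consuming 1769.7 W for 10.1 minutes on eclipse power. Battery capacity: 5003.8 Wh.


E_used = P * t / 60 = 1769.7 * 10.1 / 60 = 297.8995 Wh
DOD = E_used / E_total * 100 = 297.8995 / 5003.8 * 100
DOD = 5.9535 %

5.9535 %


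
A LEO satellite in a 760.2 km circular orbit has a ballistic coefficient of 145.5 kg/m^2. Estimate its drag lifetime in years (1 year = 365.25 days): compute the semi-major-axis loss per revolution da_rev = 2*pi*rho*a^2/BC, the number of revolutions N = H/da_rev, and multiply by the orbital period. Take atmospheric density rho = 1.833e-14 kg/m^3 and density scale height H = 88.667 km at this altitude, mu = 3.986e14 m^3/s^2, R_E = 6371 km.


a = R_E + alt = 7131.2000 km = 7.1312e+06 m
da_rev = 2*pi*rho*a^2/BC = 2*pi*1.833e-14*(7.1312e+06)^2/145.5 = 0.0402535858 m per revolution
N = H/da_rev = 88667.0000 m / 0.0402535858 m = 2.2027106e+06 revolutions
P = 2*pi*sqrt(a^3/mu) = 5993.1500 s
lifetime = N*P = 2.2027106e+06 * 5993.1500 = 1.3201175e+10 s = 152791.3770 days
years = 152791.3770 / 365.25 = 418.3200 years

418.3200 years


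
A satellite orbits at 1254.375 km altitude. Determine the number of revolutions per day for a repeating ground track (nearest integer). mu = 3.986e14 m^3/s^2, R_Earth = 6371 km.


r = 7.625375e+06 m
T = 2*pi*sqrt(r^3/mu) = 6626.7873 s = 110.4465 min
revs/day = 1440 / 110.4465 = 13.0380
Rounded: 13 revolutions per day

13 revolutions per day


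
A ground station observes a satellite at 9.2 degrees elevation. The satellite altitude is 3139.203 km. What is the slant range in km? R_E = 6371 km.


h = 3139.203 km, el = 9.2 deg
d = -R_E*sin(el) + sqrt((R_E*sin(el))^2 + 2*R_E*h + h^2)
d = -6371.0000*sin(0.1605703) + sqrt((6371.0000*0.1598812)^2 + 2*6371.0000*3139.203 + 3139.203^2)
d = 6115.2509 km

6115.2509 km


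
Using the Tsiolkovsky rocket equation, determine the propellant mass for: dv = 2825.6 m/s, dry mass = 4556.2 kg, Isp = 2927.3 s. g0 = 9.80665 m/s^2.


ve = Isp * g0 = 2927.3 * 9.80665 = 28707.006545 m/s
mass ratio = exp(dv/ve) = exp(2825.6/28707.006545) = 1.10343598
m_prop = m_dry * (mr - 1) = 4556.2 * (1.10343598 - 1)
m_prop = 471.2750 kg

471.2750 kg


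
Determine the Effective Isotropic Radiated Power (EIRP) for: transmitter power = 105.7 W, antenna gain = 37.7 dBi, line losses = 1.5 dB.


Pt = 105.7 W = 20.2407 dBW
EIRP = Pt_dBW + Gt - losses = 20.2407 + 37.7 - 1.5 = 56.4407 dBW

56.4407 dBW


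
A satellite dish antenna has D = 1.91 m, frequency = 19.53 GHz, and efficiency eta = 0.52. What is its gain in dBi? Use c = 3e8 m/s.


lambda = c/f = 3e8 / 1.953e+10 = 0.01536098 m
G = eta*(pi*D/lambda)^2 = 0.52*(pi*1.91/0.01536098)^2
G = 79347.2356 (linear)
G = 10*log10(79347.2356) = 48.9953 dBi

48.9953 dBi


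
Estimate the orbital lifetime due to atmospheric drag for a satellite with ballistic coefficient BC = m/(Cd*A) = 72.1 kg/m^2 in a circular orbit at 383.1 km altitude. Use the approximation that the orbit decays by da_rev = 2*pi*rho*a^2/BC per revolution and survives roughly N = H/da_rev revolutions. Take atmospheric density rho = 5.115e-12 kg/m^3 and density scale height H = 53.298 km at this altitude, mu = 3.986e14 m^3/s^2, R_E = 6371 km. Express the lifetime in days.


a = R_E + alt = 6754.1000 km = 6.7541e+06 m
da_rev = 2*pi*rho*a^2/BC = 2*pi*5.115e-12*(6.7541e+06)^2/72.1 = 20.334112 m per revolution
N = H/da_rev = 53298.0000 m / 20.334112 m = 2621.1127 revolutions
P = 2*pi*sqrt(a^3/mu) = 5524.1117 s
lifetime = N*P = 2621.1127 * 5524.1117 = 1.4479319e+07 s = 167.5847 days

167.5847 days


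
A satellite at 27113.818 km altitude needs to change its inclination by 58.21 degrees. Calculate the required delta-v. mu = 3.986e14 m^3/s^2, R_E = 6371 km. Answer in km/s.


r = 33484.8180 km = 3.3484818e+07 m
V = sqrt(mu/r) = 3450.2032 m/s
di = 58.21 deg = 1.0160 rad
dV = 2*V*sin(di/2) = 2*3450.2032*sin(0.5079781)
dV = 3356.4379 m/s = 3.3564 km/s

3.3564 km/s


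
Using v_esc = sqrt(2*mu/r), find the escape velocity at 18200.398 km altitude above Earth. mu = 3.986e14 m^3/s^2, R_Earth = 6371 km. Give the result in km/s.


r = 6371.0 + 18200.398 = 24571.3980 km = 2.4571398e+07 m
v_esc = sqrt(2*mu/r) = sqrt(2*3.986e14 / 2.4571398e+07)
v_esc = 5695.9834 m/s = 5.6960 km/s

5.6960 km/s


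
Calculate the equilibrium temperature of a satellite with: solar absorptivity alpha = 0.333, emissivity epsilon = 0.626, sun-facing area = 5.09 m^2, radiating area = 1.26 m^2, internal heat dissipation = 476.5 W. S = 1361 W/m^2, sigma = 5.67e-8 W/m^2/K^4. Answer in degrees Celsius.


Numerator = alpha*S*A_sun + Q_int = 0.333*1361*5.09 + 476.5 = 2783.3542 W
Denominator = eps*sigma*A_rad = 0.626*5.67e-8*1.26 = 4.4722692e-08 W/K^4
T^4 = 6.2235837e+10 K^4
T = 499.4708 K = 226.3208 C

226.3208 degrees Celsius


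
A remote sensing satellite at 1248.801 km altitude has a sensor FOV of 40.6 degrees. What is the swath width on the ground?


FOV = 40.6 deg = 0.7086037 rad
swath = 2 * alt * tan(FOV/2) = 2 * 1248.801 * tan(0.3543018)
swath = 2 * 1248.801 * 0.3699112
swath = 923.8910 km

923.8910 km


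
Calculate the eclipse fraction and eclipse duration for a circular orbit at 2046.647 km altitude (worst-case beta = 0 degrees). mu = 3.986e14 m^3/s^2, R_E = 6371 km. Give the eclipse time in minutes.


r = 8417.6470 km
T = 128.0991 min
Eclipse fraction = arcsin(R_E/r)/pi = arcsin(6371.0000/8417.6470)/pi
= arcsin(0.7568623)/pi = 0.2732687
Eclipse duration = 0.2732687 * 128.0991 = 35.0055 min

35.0055 minutes


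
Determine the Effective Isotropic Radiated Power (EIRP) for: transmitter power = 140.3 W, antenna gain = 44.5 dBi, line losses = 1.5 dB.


Pt = 140.3 W = 21.4706 dBW
EIRP = Pt_dBW + Gt - losses = 21.4706 + 44.5 - 1.5 = 64.4706 dBW

64.4706 dBW


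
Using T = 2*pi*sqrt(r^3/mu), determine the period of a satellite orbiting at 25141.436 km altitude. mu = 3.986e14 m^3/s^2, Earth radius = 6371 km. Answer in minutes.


r = 31512.4360 km = 3.1512436e+07 m
T = 2*pi*sqrt(r^3/mu) = 2*pi*sqrt(3.1292908e+22 / 3.986e14)
T = 55671.6619 s = 927.8610 min

927.8610 minutes


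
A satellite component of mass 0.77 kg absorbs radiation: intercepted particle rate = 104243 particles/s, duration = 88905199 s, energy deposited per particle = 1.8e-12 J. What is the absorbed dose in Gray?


Total energy deposited = rate * time * E_per
  = 104243 * 88905199 * 1.8e-12 = 16.6819 J
Dose = E_total / mass = 16.6819 / 0.77
Dose = 21.6649 Gy

21.6649 Gy


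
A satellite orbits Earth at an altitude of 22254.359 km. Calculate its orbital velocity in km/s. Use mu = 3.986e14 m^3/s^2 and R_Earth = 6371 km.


r = R_E + alt = 6371.0 + 22254.359 = 28625.3590 km = 2.8625359e+07 m
v = sqrt(mu/r) = sqrt(3.986e14 / 2.8625359e+07) = 3731.5836 m/s = 3.7316 km/s

3.7316 km/s


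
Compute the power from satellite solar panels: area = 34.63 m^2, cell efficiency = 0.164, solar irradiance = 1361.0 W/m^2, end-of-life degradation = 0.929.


P = area * eta * S * degradation
P = 34.63 * 0.164 * 1361.0 * 0.929
P = 7180.7561 W

7180.7561 W


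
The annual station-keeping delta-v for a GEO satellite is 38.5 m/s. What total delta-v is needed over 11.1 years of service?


dV = rate * years = 38.5 * 11.1
dV = 427.3500 m/s

427.3500 m/s


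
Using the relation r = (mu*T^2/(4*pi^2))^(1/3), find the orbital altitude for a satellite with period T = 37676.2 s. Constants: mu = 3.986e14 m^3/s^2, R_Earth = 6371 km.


T = 37676.2 s
r = (mu*T^2/(4*pi^2))^(1/3) = (3.986e14 * 37676.2^2 / (4*pi^2))^(1/3)
r = 2.4290544e+07 m = 24290.5444 km
alt = r - R_E = 24290.5444 - 6371 = 17919.5444 km

17919.5444 km


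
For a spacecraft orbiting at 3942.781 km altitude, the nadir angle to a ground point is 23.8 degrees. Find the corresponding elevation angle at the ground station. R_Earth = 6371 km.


r = R_E + alt = 10313.7810 km
Law of sines in the satellite / Earth-center / ground-point triangle:
  sin(nadir)/R_E = sin(90 + el)/r  =>  cos(el) = (r/R_E)*sin(nadir)
cos(el) = (10313.7810 / 6371.0000) * sin(23.8 deg) = 0.6532849
el = arccos(0.6532849) = 49.2103 deg
(Earth-central angle = 90 - nadir - el = 16.9897 deg)

49.2103 degrees


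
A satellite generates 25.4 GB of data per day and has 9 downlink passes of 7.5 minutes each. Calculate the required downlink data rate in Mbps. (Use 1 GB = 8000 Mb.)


total contact time = 9 * 7.5 * 60 = 4050.0000 s
data = 25.4 GB = 203200.0000 Mb
rate = 203200.0000 / 4050.0000 = 50.1728 Mbps

50.1728 Mbps


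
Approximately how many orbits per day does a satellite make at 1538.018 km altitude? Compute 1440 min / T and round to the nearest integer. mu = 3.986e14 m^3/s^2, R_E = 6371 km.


r = 7.909018e+06 m
T = 2*pi*sqrt(r^3/mu) = 6999.9521 s = 116.6659 min
revs/day = 1440 / 116.6659 = 12.3429
Rounded: 12 revolutions per day

12 revolutions per day


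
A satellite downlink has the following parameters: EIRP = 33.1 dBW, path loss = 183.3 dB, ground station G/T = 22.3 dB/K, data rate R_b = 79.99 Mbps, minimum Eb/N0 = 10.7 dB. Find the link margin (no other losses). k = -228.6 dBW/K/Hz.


C/N0 = EIRP - FSPL + G/T - k = 33.1 - 183.3 + 22.3 - (-228.6)
C/N0 = 100.7000 dB-Hz
R_b = 79.99 Mbps = 7.999e+07 bps -> 10*log10(R_b) = 79.0304 dB-Hz
Eb/N0 = C/N0 - 10*log10(R_b) = 100.7000 - 79.0304 = 21.6696 dB
Margin = Eb/N0 - Eb/N0_req = 21.6696 - 10.7 = 10.9696 dB (link closes)

10.9696 dB


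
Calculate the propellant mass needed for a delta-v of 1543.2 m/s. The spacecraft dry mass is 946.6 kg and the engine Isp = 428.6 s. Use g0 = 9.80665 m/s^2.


ve = Isp * g0 = 428.6 * 9.80665 = 4203.130190 m/s
mass ratio = exp(dv/ve) = exp(1543.2/4203.130190) = 1.44362157
m_prop = m_dry * (mr - 1) = 946.6 * (1.44362157 - 1)
m_prop = 419.9322 kg

419.9322 kg


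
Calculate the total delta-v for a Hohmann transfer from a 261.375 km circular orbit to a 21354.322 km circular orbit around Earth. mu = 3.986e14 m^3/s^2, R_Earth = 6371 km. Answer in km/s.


r1 = 6632.3750 km = 6.632375e+06 m
r2 = 27725.3220 km = 2.7725322e+07 m
dv1 = sqrt(mu/r1)*(sqrt(2*r2/(r1+r2)) - 1) = 2096.2569 m/s
dv2 = sqrt(mu/r2)*(1 - sqrt(2*r1/(r1+r2))) = 1435.7087 m/s
total dv = |dv1| + |dv2| = 2096.2569 + 1435.7087 = 3531.9656 m/s = 3.5320 km/s

3.5320 km/s


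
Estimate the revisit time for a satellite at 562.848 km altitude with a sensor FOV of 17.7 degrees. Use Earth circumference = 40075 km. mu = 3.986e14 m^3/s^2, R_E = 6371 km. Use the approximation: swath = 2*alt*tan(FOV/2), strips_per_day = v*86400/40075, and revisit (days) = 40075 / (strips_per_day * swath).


swath = 2*562.848*tan(0.1544616) = 175.2730 km
v = sqrt(mu/r) = 7581.9600 m/s = 7.5820 km/s
strips/day = v*86400/40075 = 7.5820*86400/40075 = 16.3464
coverage/day = strips * swath = 16.3464 * 175.2730 = 2865.0795 km
revisit = 40075 / 2865.0795 = 13.9874 days

13.9874 days


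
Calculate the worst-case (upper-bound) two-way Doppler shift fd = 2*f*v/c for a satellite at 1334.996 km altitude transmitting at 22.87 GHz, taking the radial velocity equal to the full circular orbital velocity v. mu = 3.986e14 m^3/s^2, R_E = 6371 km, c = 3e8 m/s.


r = 7.705996e+06 m
v = sqrt(mu/r) = 7192.0758 m/s (worst-case radial velocity)
f = 22.87 GHz = 2.287e+10 Hz
fd = 2*f*v/c = 2*2.287e+10*7192.0758/3.0e+08
fd = 1.0965518e+06 Hz

1.0966e+06 Hz


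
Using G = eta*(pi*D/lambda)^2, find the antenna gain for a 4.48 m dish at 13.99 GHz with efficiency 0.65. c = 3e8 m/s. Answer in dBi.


lambda = c/f = 3e8 / 1.399e+10 = 0.02144389 m
G = eta*(pi*D/lambda)^2 = 0.65*(pi*4.48/0.02144389)^2
G = 280002.5907 (linear)
G = 10*log10(280002.5907) = 54.4716 dBi

54.4716 dBi


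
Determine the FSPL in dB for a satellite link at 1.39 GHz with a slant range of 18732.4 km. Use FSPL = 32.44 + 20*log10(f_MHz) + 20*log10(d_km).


f = 1.39 GHz = 1390.0000 MHz
d = 18732.4 km
FSPL = 32.44 + 20*log10(1390.0000) + 20*log10(18732.4)
FSPL = 32.44 + 62.8603 + 85.4519
FSPL = 180.7522 dB

180.7522 dB


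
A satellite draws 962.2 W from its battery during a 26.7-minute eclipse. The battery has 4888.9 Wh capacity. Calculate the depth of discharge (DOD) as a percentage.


E_used = P * t / 60 = 962.2 * 26.7 / 60 = 428.1790 Wh
DOD = E_used / E_total * 100 = 428.1790 / 4888.9 * 100
DOD = 8.7582 %

8.7582 %


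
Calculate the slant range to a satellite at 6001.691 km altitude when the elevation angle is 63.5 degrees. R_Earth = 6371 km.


h = 6001.691 km, el = 63.5 deg
d = -R_E*sin(el) + sqrt((R_E*sin(el))^2 + 2*R_E*h + h^2)
d = -6371.0000*sin(1.1083) + sqrt((6371.0000*0.8949344)^2 + 2*6371.0000*6001.691 + 6001.691^2)
d = 6340.0670 km

6340.0670 km


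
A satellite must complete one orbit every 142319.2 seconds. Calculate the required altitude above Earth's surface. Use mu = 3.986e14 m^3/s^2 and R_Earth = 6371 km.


T = 142319.2 s
r = (mu*T^2/(4*pi^2))^(1/3) = (3.986e14 * 142319.2^2 / (4*pi^2))^(1/3)
r = 5.8916216e+07 m = 58916.2164 km
alt = r - R_E = 58916.2164 - 6371 = 52545.2164 km

52545.2164 km


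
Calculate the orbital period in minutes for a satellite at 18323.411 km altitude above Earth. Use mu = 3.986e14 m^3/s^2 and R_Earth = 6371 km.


r = 24694.4110 km = 2.4694411e+07 m
T = 2*pi*sqrt(r^3/mu) = 2*pi*sqrt(1.5058996e+22 / 3.986e14)
T = 38619.7296 s = 643.6622 min

643.6622 minutes


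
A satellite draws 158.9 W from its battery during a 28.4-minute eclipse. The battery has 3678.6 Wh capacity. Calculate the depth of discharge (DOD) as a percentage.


E_used = P * t / 60 = 158.9 * 28.4 / 60 = 75.2127 Wh
DOD = E_used / E_total * 100 = 75.2127 / 3678.6 * 100
DOD = 2.0446 %

2.0446 %


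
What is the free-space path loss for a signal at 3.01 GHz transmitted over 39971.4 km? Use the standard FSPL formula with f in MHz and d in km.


f = 3.01 GHz = 3010.0000 MHz
d = 39971.4 km
FSPL = 32.44 + 20*log10(3010.0000) + 20*log10(39971.4)
FSPL = 32.44 + 69.5713 + 92.0350
FSPL = 194.0463 dB

194.0463 dB


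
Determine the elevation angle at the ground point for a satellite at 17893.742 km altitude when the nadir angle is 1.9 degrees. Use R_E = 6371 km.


r = R_E + alt = 24264.7420 km
Law of sines in the satellite / Earth-center / ground-point triangle:
  sin(nadir)/R_E = sin(90 + el)/r  =>  cos(el) = (r/R_E)*sin(nadir)
cos(el) = (24264.7420 / 6371.0000) * sin(1.9 deg) = 0.1262756
el = arccos(0.1262756) = 82.7456 deg
(Earth-central angle = 90 - nadir - el = 5.3544 deg)

82.7456 degrees


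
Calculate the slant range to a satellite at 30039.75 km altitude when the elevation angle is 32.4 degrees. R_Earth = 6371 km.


h = 30039.75 km, el = 32.4 deg
d = -R_E*sin(el) + sqrt((R_E*sin(el))^2 + 2*R_E*h + h^2)
d = -6371.0000*sin(0.5654867) + sqrt((6371.0000*0.5358268)^2 + 2*6371.0000*30039.75 + 30039.75^2)
d = 32597.4510 km

32597.4510 km


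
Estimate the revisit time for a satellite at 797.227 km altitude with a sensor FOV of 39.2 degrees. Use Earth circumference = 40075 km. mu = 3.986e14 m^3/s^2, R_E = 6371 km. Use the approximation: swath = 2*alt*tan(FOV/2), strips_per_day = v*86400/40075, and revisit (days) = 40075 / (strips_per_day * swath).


swath = 2*797.227*tan(0.3420845) = 567.7595 km
v = sqrt(mu/r) = 7456.9765 m/s = 7.4570 km/s
strips/day = v*86400/40075 = 7.4570*86400/40075 = 16.0769
coverage/day = strips * swath = 16.0769 * 567.7595 = 9127.8273 km
revisit = 40075 / 9127.8273 = 4.3904 days

4.3904 days


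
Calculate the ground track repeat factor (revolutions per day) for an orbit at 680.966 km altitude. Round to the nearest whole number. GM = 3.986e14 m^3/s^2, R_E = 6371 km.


r = 7.051966e+06 m
T = 2*pi*sqrt(r^3/mu) = 5893.5441 s = 98.2257 min
revs/day = 1440 / 98.2257 = 14.6601
Rounded: 15 revolutions per day

15 revolutions per day


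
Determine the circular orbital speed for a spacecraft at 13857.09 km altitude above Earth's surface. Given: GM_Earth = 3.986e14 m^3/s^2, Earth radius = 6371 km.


r = R_E + alt = 6371.0 + 13857.09 = 20228.0900 km = 2.022809e+07 m
v = sqrt(mu/r) = sqrt(3.986e14 / 2.022809e+07) = 4439.0620 m/s = 4.4391 km/s

4.4391 km/s


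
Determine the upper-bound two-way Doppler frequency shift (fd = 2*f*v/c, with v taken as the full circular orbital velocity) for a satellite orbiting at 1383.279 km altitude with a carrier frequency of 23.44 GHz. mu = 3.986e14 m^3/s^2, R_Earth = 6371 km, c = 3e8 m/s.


r = 7.754279e+06 m
v = sqrt(mu/r) = 7169.6497 m/s (worst-case radial velocity)
f = 23.44 GHz = 2.344e+10 Hz
fd = 2*f*v/c = 2*2.344e+10*7169.6497/3.0e+08
fd = 1.1203773e+06 Hz

1.1204e+06 Hz


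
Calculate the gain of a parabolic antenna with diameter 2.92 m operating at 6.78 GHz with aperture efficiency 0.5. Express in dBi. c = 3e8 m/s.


lambda = c/f = 3e8 / 6.78e+09 = 0.04424779 m
G = eta*(pi*D/lambda)^2 = 0.5*(pi*2.92/0.04424779)^2
G = 21490.7876 (linear)
G = 10*log10(21490.7876) = 43.3225 dBi

43.3225 dBi


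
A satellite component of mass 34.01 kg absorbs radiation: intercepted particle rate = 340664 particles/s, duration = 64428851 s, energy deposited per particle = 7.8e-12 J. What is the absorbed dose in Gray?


Total energy deposited = rate * time * E_per
  = 340664 * 64428851 * 7.8e-12 = 171.1990 J
Dose = E_total / mass = 171.1990 / 34.01
Dose = 5.0338 Gy

5.0338 Gy


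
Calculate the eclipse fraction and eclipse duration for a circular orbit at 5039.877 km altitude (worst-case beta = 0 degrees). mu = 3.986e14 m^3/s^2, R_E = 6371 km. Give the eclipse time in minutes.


r = 11410.8770 km
T = 202.1801 min
Eclipse fraction = arcsin(R_E/r)/pi = arcsin(6371.0000/11410.8770)/pi
= arcsin(0.5583269)/pi = 0.1885565
Eclipse duration = 0.1885565 * 202.1801 = 38.1224 min

38.1224 minutes


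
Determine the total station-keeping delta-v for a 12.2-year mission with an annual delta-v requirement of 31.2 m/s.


dV = rate * years = 31.2 * 12.2
dV = 380.6400 m/s

380.6400 m/s


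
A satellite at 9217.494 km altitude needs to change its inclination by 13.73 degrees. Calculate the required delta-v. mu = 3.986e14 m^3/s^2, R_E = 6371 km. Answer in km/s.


r = 15588.4940 km = 1.5588494e+07 m
V = sqrt(mu/r) = 5056.6928 m/s
di = 13.73 deg = 0.2396337 rad
dV = 2*V*sin(di/2) = 2*5056.6928*sin(0.1198169)
dV = 1208.8568 m/s = 1.2089 km/s

1.2089 km/s


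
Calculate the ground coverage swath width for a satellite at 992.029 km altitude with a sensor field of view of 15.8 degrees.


FOV = 15.8 deg = 0.275762 rad
swath = 2 * alt * tan(FOV/2) = 2 * 992.029 * tan(0.137881)
swath = 2 * 992.029 * 0.1387615
swath = 275.3108 km

275.3108 km


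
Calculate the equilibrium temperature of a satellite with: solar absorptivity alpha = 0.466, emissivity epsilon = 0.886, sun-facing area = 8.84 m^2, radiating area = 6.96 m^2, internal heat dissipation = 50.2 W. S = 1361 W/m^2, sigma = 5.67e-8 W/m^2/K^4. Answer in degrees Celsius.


Numerator = alpha*S*A_sun + Q_int = 0.466*1361*8.84 + 50.2 = 5656.7578 W
Denominator = eps*sigma*A_rad = 0.886*5.67e-8*6.96 = 3.4964395e-07 W/K^4
T^4 = 1.6178623e+10 K^4
T = 356.6444 K = 83.4944 C

83.4944 degrees Celsius


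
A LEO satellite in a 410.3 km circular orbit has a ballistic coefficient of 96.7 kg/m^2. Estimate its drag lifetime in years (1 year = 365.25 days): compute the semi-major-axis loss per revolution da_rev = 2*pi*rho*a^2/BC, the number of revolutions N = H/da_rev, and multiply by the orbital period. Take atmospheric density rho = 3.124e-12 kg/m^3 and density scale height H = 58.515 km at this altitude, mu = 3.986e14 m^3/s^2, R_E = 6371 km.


a = R_E + alt = 6781.3000 km = 6.7813e+06 m
da_rev = 2*pi*rho*a^2/BC = 2*pi*3.124e-12*(6.7813e+06)^2/96.7 = 9.334484 m per revolution
N = H/da_rev = 58515.0000 m / 9.334484 m = 6268.6912 revolutions
P = 2*pi*sqrt(a^3/mu) = 5557.5152 s
lifetime = N*P = 6268.6912 * 5557.5152 = 3.4838346e+07 s = 403.2216 days
years = 403.2216 / 365.25 = 1.1040 years

1.1040 years


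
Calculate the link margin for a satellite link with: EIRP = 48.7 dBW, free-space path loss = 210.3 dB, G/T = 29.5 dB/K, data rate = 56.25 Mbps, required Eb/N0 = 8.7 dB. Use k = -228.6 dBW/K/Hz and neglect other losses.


C/N0 = EIRP - FSPL + G/T - k = 48.7 - 210.3 + 29.5 - (-228.6)
C/N0 = 96.5000 dB-Hz
R_b = 56.25 Mbps = 5.625e+07 bps -> 10*log10(R_b) = 77.5012 dB-Hz
Eb/N0 = C/N0 - 10*log10(R_b) = 96.5000 - 77.5012 = 18.9988 dB
Margin = Eb/N0 - Eb/N0_req = 18.9988 - 8.7 = 10.2988 dB (link closes)

10.2988 dB


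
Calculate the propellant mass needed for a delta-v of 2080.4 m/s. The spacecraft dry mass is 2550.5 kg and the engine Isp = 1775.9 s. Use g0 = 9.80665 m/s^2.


ve = Isp * g0 = 1775.9 * 9.80665 = 17415.629735 m/s
mass ratio = exp(dv/ve) = exp(2080.4/17415.629735) = 1.12688357
m_prop = m_dry * (mr - 1) = 2550.5 * (1.12688357 - 1)
m_prop = 323.6165 kg

323.6165 kg


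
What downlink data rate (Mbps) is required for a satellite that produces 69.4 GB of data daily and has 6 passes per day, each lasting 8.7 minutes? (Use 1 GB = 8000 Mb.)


total contact time = 6 * 8.7 * 60 = 3132.0000 s
data = 69.4 GB = 555200.0000 Mb
rate = 555200.0000 / 3132.0000 = 177.2669 Mbps

177.2669 Mbps


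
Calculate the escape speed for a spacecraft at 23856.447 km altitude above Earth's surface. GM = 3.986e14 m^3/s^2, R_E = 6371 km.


r = 6371.0 + 23856.447 = 30227.4470 km = 3.0227447e+07 m
v_esc = sqrt(2*mu/r) = sqrt(2*3.986e14 / 3.0227447e+07)
v_esc = 5135.5021 m/s = 5.1355 km/s

5.1355 km/s


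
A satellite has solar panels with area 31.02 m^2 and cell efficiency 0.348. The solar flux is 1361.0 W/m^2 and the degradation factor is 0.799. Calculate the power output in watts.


P = area * eta * S * degradation
P = 31.02 * 0.348 * 1361.0 * 0.799
P = 11738.8605 W

11738.8605 W


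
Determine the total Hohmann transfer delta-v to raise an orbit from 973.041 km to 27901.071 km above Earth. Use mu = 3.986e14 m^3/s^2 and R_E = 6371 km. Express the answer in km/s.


r1 = 7344.0410 km = 7.344041e+06 m
r2 = 34272.0710 km = 3.4272071e+07 m
dv1 = sqrt(mu/r1)*(sqrt(2*r2/(r1+r2)) - 1) = 2087.6922 m/s
dv2 = sqrt(mu/r2)*(1 - sqrt(2*r1/(r1+r2))) = 1384.2957 m/s
total dv = |dv1| + |dv2| = 2087.6922 + 1384.2957 = 3471.9879 m/s = 3.4720 km/s

3.4720 km/s


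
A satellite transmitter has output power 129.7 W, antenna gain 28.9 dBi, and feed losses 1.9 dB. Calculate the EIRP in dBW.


Pt = 129.7 W = 21.1294 dBW
EIRP = Pt_dBW + Gt - losses = 21.1294 + 28.9 - 1.9 = 48.1294 dBW

48.1294 dBW


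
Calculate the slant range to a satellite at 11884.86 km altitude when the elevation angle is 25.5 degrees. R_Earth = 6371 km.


h = 11884.86 km, el = 25.5 deg
d = -R_E*sin(el) + sqrt((R_E*sin(el))^2 + 2*R_E*h + h^2)
d = -6371.0000*sin(0.445059) + sqrt((6371.0000*0.4305111)^2 + 2*6371.0000*11884.86 + 11884.86^2)
d = 14583.7732 km

14583.7732 km


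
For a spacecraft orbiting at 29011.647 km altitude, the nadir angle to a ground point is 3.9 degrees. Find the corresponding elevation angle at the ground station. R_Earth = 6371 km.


r = R_E + alt = 35382.6470 km
Law of sines in the satellite / Earth-center / ground-point triangle:
  sin(nadir)/R_E = sin(90 + el)/r  =>  cos(el) = (r/R_E)*sin(nadir)
cos(el) = (35382.6470 / 6371.0000) * sin(3.9 deg) = 0.3777368
el = arccos(0.3777368) = 67.8064 deg
(Earth-central angle = 90 - nadir - el = 18.2936 deg)

67.8064 degrees


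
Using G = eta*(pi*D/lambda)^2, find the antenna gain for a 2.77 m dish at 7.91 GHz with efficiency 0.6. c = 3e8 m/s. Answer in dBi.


lambda = c/f = 3e8 / 7.91e+09 = 0.03792668 m
G = eta*(pi*D/lambda)^2 = 0.6*(pi*2.77/0.03792668)^2
G = 31587.9172 (linear)
G = 10*log10(31587.9172) = 44.9952 dBi

44.9952 dBi


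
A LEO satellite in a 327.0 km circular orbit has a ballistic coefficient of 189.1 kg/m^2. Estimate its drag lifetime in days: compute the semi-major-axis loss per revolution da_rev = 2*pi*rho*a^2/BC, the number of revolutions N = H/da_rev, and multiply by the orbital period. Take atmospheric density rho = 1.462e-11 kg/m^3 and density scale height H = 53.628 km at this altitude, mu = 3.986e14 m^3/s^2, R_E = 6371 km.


a = R_E + alt = 6698.0000 km = 6.698e+06 m
da_rev = 2*pi*rho*a^2/BC = 2*pi*1.462e-11*(6.698e+06)^2/189.1 = 21.793451 m per revolution
N = H/da_rev = 53628.0000 m / 21.793451 m = 2460.7393 revolutions
P = 2*pi*sqrt(a^3/mu) = 5455.4294 s
lifetime = N*P = 2460.7393 * 5455.4294 = 1.3424389e+07 s = 155.3749 days

155.3749 days


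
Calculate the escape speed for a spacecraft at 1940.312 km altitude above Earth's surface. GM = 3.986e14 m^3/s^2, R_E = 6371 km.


r = 6371.0 + 1940.312 = 8311.3120 km = 8.311312e+06 m
v_esc = sqrt(2*mu/r) = sqrt(2*3.986e14 / 8.311312e+06)
v_esc = 9793.7464 m/s = 9.7937 km/s

9.7937 km/s


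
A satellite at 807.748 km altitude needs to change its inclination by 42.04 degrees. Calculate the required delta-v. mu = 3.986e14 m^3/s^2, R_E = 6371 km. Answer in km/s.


r = 7178.7480 km = 7.178748e+06 m
V = sqrt(mu/r) = 7451.5101 m/s
di = 42.04 deg = 0.7337364 rad
dV = 2*V*sin(di/2) = 2*7451.5101*sin(0.3668682)
dV = 5345.6211 m/s = 5.3456 km/s

5.3456 km/s


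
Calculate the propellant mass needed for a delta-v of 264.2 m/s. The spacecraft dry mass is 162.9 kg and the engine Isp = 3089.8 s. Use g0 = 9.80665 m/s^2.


ve = Isp * g0 = 3089.8 * 9.80665 = 30300.587170 m/s
mass ratio = exp(dv/ve) = exp(264.2/30300.587170) = 1.00875743
m_prop = m_dry * (mr - 1) = 162.9 * (1.00875743 - 1)
m_prop = 1.4266 kg

1.4266 kg


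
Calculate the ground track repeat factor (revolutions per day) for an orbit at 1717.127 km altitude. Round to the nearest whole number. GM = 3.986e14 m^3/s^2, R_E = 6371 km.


r = 8.088127e+06 m
T = 2*pi*sqrt(r^3/mu) = 7239.0765 s = 120.6513 min
revs/day = 1440 / 120.6513 = 11.9352
Rounded: 12 revolutions per day

12 revolutions per day


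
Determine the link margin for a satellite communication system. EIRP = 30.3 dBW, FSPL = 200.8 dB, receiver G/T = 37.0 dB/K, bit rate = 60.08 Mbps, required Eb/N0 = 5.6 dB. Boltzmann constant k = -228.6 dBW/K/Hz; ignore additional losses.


C/N0 = EIRP - FSPL + G/T - k = 30.3 - 200.8 + 37.0 - (-228.6)
C/N0 = 95.1000 dB-Hz
R_b = 60.08 Mbps = 6.008e+07 bps -> 10*log10(R_b) = 77.7873 dB-Hz
Eb/N0 = C/N0 - 10*log10(R_b) = 95.1000 - 77.7873 = 17.3127 dB
Margin = Eb/N0 - Eb/N0_req = 17.3127 - 5.6 = 11.7127 dB (link closes)

11.7127 dB


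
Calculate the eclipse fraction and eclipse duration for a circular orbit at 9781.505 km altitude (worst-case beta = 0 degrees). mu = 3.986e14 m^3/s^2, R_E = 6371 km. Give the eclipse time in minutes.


r = 16152.5050 km
T = 340.5021 min
Eclipse fraction = arcsin(R_E/r)/pi = arcsin(6371.0000/16152.5050)/pi
= arcsin(0.394428)/pi = 0.1290572
Eclipse duration = 0.1290572 * 340.5021 = 43.9443 min

43.9443 minutes


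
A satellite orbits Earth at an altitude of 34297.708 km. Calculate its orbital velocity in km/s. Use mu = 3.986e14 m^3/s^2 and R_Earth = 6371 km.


r = R_E + alt = 6371.0 + 34297.708 = 40668.7080 km = 4.0668708e+07 m
v = sqrt(mu/r) = sqrt(3.986e14 / 4.0668708e+07) = 3130.6784 m/s = 3.1307 km/s

3.1307 km/s


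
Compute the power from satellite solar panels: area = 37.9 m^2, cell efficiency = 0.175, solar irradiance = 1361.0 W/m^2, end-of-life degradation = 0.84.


P = area * eta * S * degradation
P = 37.9 * 0.175 * 1361.0 * 0.84
P = 7582.5393 W

7582.5393 W


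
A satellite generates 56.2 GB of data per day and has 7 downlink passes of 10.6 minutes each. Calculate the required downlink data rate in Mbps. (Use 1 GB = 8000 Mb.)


total contact time = 7 * 10.6 * 60 = 4452.0000 s
data = 56.2 GB = 449600.0000 Mb
rate = 449600.0000 / 4452.0000 = 100.9883 Mbps

100.9883 Mbps


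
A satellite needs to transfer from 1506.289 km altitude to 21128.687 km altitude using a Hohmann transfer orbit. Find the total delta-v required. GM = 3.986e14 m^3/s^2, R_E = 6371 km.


r1 = 7877.2890 km = 7.877289e+06 m
r2 = 27499.6870 km = 2.7499687e+07 m
dv1 = sqrt(mu/r1)*(sqrt(2*r2/(r1+r2)) - 1) = 1756.0431 m/s
dv2 = sqrt(mu/r2)*(1 - sqrt(2*r1/(r1+r2))) = 1266.5246 m/s
total dv = |dv1| + |dv2| = 1756.0431 + 1266.5246 = 3022.5676 m/s = 3.0226 km/s

3.0226 km/s


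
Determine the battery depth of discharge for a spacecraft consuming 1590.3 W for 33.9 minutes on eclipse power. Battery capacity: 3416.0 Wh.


E_used = P * t / 60 = 1590.3 * 33.9 / 60 = 898.5195 Wh
DOD = E_used / E_total * 100 = 898.5195 / 3416.0 * 100
DOD = 26.3033 %

26.3033 %


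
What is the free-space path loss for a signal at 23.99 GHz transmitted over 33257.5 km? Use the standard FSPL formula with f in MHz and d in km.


f = 23.99 GHz = 23990.0000 MHz
d = 33257.5 km
FSPL = 32.44 + 20*log10(23990.0000) + 20*log10(33257.5)
FSPL = 32.44 + 87.6006 + 90.4378
FSPL = 210.4784 dB

210.4784 dB


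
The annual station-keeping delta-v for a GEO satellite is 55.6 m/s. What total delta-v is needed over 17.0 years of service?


dV = rate * years = 55.6 * 17.0
dV = 945.2000 m/s

945.2000 m/s


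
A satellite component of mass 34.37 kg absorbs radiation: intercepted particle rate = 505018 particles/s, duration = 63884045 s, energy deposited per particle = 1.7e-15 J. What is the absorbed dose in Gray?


Total energy deposited = rate * time * E_per
  = 505018 * 63884045 * 1.7e-15 = 0.05484641 J
Dose = E_total / mass = 0.05484641 / 34.37
Dose = 0.001595764 Gy

0.0016 Gy


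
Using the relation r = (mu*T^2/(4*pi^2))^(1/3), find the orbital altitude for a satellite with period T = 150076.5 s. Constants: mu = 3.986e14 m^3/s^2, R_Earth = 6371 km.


T = 150076.5 s
r = (mu*T^2/(4*pi^2))^(1/3) = (3.986e14 * 150076.5^2 / (4*pi^2))^(1/3)
r = 6.1038096e+07 m = 61038.0964 km
alt = r - R_E = 61038.0964 - 6371 = 54667.0964 km

54667.0964 km


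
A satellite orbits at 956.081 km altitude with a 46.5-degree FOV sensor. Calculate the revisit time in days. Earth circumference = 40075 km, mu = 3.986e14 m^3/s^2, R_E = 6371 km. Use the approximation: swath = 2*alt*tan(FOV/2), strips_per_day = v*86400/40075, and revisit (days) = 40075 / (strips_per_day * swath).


swath = 2*956.081*tan(0.4057891) = 821.5296 km
v = sqrt(mu/r) = 7375.6984 m/s = 7.3757 km/s
strips/day = v*86400/40075 = 7.3757*86400/40075 = 15.9017
coverage/day = strips * swath = 15.9017 * 821.5296 = 13063.7119 km
revisit = 40075 / 13063.7119 = 3.0677 days

3.0677 days


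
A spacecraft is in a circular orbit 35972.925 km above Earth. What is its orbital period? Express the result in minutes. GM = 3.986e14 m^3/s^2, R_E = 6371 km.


r = 42343.9250 km = 4.2343925e+07 m
T = 2*pi*sqrt(r^3/mu) = 2*pi*sqrt(7.5922996e+22 / 3.986e14)
T = 86715.7309 s = 1445.2622 min

1445.2622 minutes


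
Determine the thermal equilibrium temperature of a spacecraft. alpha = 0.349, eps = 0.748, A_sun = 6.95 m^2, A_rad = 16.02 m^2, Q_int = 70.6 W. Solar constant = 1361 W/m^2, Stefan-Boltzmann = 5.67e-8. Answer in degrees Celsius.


Numerator = alpha*S*A_sun + Q_int = 0.349*1361*6.95 + 70.6 = 3371.7735 W
Denominator = eps*sigma*A_rad = 0.748*5.67e-8*16.02 = 6.7943383e-07 W/K^4
T^4 = 4.9626224e+09 K^4
T = 265.4164 K = -7.7336 C

-7.7336 degrees Celsius


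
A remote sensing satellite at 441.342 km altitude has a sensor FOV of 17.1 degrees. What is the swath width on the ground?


FOV = 17.1 deg = 0.2984513 rad
swath = 2 * alt * tan(FOV/2) = 2 * 441.342 * tan(0.1492257)
swath = 2 * 441.342 * 0.1503433
swath = 132.7056 km

132.7056 km


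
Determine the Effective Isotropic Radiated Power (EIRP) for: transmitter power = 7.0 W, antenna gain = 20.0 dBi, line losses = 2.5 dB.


Pt = 7.0 W = 8.4510 dBW
EIRP = Pt_dBW + Gt - losses = 8.4510 + 20.0 - 2.5 = 25.9510 dBW

25.9510 dBW


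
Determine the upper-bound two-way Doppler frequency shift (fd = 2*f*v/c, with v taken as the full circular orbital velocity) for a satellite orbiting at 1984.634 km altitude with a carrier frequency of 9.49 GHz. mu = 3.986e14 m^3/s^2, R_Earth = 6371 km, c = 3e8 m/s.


r = 8.355634e+06 m
v = sqrt(mu/r) = 6906.8328 m/s (worst-case radial velocity)
f = 9.49 GHz = 9.49e+09 Hz
fd = 2*f*v/c = 2*9.49e+09*6906.8328/3.0e+08
fd = 436972.2887 Hz

436972.2887 Hz


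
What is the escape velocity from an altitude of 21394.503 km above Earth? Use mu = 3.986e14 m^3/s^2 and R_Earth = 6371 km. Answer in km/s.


r = 6371.0 + 21394.503 = 27765.5030 km = 2.7765503e+07 m
v_esc = sqrt(2*mu/r) = sqrt(2*3.986e14 / 2.7765503e+07)
v_esc = 5358.3475 m/s = 5.3583 km/s

5.3583 km/s


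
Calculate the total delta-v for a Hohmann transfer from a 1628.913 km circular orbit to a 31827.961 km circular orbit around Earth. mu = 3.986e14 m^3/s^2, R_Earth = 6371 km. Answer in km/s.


r1 = 7999.9130 km = 7.999913e+06 m
r2 = 38198.9610 km = 3.8198961e+07 m
dv1 = sqrt(mu/r1)*(sqrt(2*r2/(r1+r2)) - 1) = 2018.4621 m/s
dv2 = sqrt(mu/r2)*(1 - sqrt(2*r1/(r1+r2))) = 1329.2883 m/s
total dv = |dv1| + |dv2| = 2018.4621 + 1329.2883 = 3347.7504 m/s = 3.3478 km/s

3.3478 km/s


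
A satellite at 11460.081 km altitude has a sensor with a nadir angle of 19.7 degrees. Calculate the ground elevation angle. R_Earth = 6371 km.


r = R_E + alt = 17831.0810 km
Law of sines in the satellite / Earth-center / ground-point triangle:
  sin(nadir)/R_E = sin(90 + el)/r  =>  cos(el) = (r/R_E)*sin(nadir)
cos(el) = (17831.0810 / 6371.0000) * sin(19.7 deg) = 0.9434583
el = arccos(0.9434583) = 19.3593 deg
(Earth-central angle = 90 - nadir - el = 50.9407 deg)

19.3593 degrees


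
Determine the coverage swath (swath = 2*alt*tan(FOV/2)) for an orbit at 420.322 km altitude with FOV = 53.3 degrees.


FOV = 53.3 deg = 0.9302605 rad
swath = 2 * alt * tan(FOV/2) = 2 * 420.322 * tan(0.4651302)
swath = 2 * 420.322 * 0.5018547
swath = 421.8811 km

421.8811 km


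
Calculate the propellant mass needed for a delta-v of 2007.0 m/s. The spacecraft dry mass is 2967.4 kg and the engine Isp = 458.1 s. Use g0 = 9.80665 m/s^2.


ve = Isp * g0 = 458.1 * 9.80665 = 4492.426365 m/s
mass ratio = exp(dv/ve) = exp(2007.0/4492.426365) = 1.56322641
m_prop = m_dry * (mr - 1) = 2967.4 * (1.56322641 - 1)
m_prop = 1671.3180 kg

1671.3180 kg


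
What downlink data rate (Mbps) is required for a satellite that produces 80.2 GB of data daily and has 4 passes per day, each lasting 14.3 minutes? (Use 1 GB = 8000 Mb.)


total contact time = 4 * 14.3 * 60 = 3432.0000 s
data = 80.2 GB = 641600.0000 Mb
rate = 641600.0000 / 3432.0000 = 186.9464 Mbps

186.9464 Mbps


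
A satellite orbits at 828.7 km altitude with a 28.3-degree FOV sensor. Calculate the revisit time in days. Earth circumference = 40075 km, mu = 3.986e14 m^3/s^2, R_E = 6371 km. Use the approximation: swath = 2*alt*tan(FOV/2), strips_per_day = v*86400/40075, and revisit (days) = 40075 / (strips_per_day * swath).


swath = 2*828.7*tan(0.2469641) = 417.8481 km
v = sqrt(mu/r) = 7440.6598 m/s = 7.4407 km/s
strips/day = v*86400/40075 = 7.4407*86400/40075 = 16.0417
coverage/day = strips * swath = 16.0417 * 417.8481 = 6703.0127 km
revisit = 40075 / 6703.0127 = 5.9787 days

5.9787 days
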